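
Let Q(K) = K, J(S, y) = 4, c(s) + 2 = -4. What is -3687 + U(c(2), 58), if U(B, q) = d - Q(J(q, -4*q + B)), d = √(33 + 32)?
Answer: -3691 + √65 ≈ -3682.9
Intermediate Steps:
c(s) = -6 (c(s) = -2 - 4 = -6)
d = √65 ≈ 8.0623
U(B, q) = -4 + √65 (U(B, q) = √65 - 1*4 = √65 - 4 = -4 + √65)
-3687 + U(c(2), 58) = -3687 + (-4 + √65) = -3691 + √65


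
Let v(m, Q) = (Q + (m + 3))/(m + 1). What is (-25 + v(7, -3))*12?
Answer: -579/2 ≈ -289.50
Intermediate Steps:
v(m, Q) = (3 + Q + m)/(1 + m) (v(m, Q) = (Q + (3 + m))/(1 + m) = (3 + Q + m)/(1 + m))
(-25 + v(7, -3))*12 = (-25 + (3 - 3 + 7)/(1 + 7))*12 = (-25 + 7/8)*12 = -193/8*12 = -579/2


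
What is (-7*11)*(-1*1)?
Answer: 77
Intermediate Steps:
(-7*11)*(-1*1) = -77*(-1) = 77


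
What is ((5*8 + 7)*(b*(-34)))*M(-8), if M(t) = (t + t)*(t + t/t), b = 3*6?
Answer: -3221568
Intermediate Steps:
b = 18
M(t) = 2*t*(1 + t) (M(t) = (2*t)*(t + 1) = (2*t)*(1 + t) = 2*t*(1 + t))
((5*8 + 7)*(b*(-34)))*M(-8) = ((5*8 + 7)*(18*(-34)))*(2*(-8)*(1 - 8)) = ((40 + 7)*(-612))*(2*(-8)*(-7)) = (47*(-612))*112 = -28764*112 = -3221568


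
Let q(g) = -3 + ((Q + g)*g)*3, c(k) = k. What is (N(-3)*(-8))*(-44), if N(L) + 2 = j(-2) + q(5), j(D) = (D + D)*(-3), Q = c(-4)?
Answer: 7744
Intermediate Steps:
Q = -4
q(g) = -3 + 3*g*(-4 + g) (q(g) = -3 + ((-4 + g)*g)*3 = -3 + (g*(-4 + g))*3 = -3 + 3*g*(-4 + g))
j(D) = -6*D (j(D) = (2*D)*(-3) = -6*D)
N(L) = 22 (N(L) = -2 + (-6*(-2) + (-3 - 12*5 + 3*5**2)) = -2 + (12 + (-3 - 60 + 3*25)) = -2 + (12 + (-3 - 60 + 75)) = -2 + (12 + 12) = -2 + 24 = 22)
(N(-3)*(-8))*(-44) = (22*(-8))*(-44) = -176*(-44) = 7744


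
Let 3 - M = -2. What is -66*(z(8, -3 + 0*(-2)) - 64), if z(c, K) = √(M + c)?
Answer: 4224 - 66*√13 ≈ 3986.0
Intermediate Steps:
M = 5 (M = 3 - 1*(-2) = 3 + 2 = 5)
z(c, K) = √(5 + c)
-66*(z(8, -3 + 0*(-2)) - 64) = -66*(√(5 + 8) - 64) = -66*(√13 - 64) = -66*(-64 + √13) = 4224 - 66*√13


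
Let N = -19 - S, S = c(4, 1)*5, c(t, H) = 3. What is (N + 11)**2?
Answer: 529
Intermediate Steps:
S = 15 (S = 3*5 = 15)
N = -34 (N = -19 - 1*15 = -19 - 15 = -34)
(N + 11)**2 = (-34 + 11)**2 = (-23)**2 = 529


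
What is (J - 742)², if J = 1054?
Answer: 97344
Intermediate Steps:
(J - 742)² = (1054 - 742)² = 312² = 97344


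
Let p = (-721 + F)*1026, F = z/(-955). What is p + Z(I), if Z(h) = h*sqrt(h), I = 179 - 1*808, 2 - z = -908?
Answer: -141478218/191 - 629*I*sqrt(629) ≈ -7.4072e+5 - 15775.0*I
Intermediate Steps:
z = 910 (z = 2 - 1*(-908) = 2 + 908 = 910)
F = -182/191 (F = 910/(-955) = 910*(-1/955) = -182/191 ≈ -0.95288)
p = -141478218/191 (p = (-721 - 182/191)*1026 = -137893/191*1026 = -141478218/191 ≈ -7.4072e+5)
I = -629 (I = 179 - 808 = -629)
Z(h) = h**(3/2)
p + Z(I) = -141478218/191 + (-629)**(3/2) = -141478218/191 - 629*I*sqrt(629)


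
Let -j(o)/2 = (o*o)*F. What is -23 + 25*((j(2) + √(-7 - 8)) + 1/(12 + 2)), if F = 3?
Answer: -8697/14 + 25*I*√15 ≈ -621.21 + 96.825*I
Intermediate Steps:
j(o) = -6*o² (j(o) = -2*o*o*3 = -2*o²*3 = -6*o²)
-23 + 25*((j(2) + √(-7 - 8)) + 1/(12 + 2)) = -23 + 25*((-6*2² + √(-7 - 8)) + 1/(12 + 2)) = -23 + 25*((-6*4 + √(-15)) + 1/14) = -23 + 25*((-24 + I*√15) + 1/14) = -23 + 25*(-335/14 + I*√15) = -23 + (-8375/14 + 25*I*√15) = -8697/14 + 25*I*√15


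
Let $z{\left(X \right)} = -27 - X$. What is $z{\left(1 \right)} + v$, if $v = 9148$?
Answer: $9120$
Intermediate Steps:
$z{\left(1 \right)} + v = \left(-27 - 1\right) + 9148 = -28 + 9148 = 9120$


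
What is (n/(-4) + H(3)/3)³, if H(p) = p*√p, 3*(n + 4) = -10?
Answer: 4895/216 + 157*√3/12 ≈ 45.323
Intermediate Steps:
n = -22/3 (n = -4 + (⅓)*(-10) = -4 - 10/3 = -22/3 ≈ -7.3333)
H(p) = p^(3/2)
(n/(-4) + H(3)/3)³ = (-22/3/(-4) + 3^(3/2)/3)³ = (-22/3*(-¼) + (3*√3)*(⅓))³ = (11/6 + √3)³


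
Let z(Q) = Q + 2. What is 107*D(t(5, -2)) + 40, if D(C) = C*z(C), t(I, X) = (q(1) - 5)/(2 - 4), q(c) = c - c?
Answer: 4975/4 ≈ 1243.8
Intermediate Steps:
z(Q) = 2 + Q
q(c) = 0
t(I, X) = 5/2 (t(I, X) = (0 - 5)/(2 - 4) = -5/(-2) = -5*(-½) = 5/2)
D(C) = C*(2 + C)
107*D(t(5, -2)) + 40 = 107*(5*(2 + 5/2)/2) + 40 = 107*((5/2)*(9/2)) + 40 = 107*(45/4) + 40 = 4815/4 + 40 = 4975/4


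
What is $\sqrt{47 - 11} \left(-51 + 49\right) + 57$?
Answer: $45$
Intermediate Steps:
$\sqrt{47 - 11} \left(-51 + 49\right) + 57 = \sqrt{36} \left(-2\right) + 57 = 6 \left(-2\right) + 57 = -12 + 57 = 45$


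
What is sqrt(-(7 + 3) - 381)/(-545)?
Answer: -I*sqrt(391)/545 ≈ -0.036282*I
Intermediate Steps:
sqrt(-(7 + 3) - 381)/(-545) = sqrt(-1*10 - 381)*(-1/545) = sqrt(-10 - 381)*(-1/545) = sqrt(-391)*(-1/545) = (I*sqrt(391))*(-1/545) = -I*sqrt(391)/545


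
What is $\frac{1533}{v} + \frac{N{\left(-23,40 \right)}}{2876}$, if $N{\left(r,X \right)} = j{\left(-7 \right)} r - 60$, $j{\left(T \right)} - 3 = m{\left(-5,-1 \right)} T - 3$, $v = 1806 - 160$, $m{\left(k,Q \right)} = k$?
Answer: $\frac{1492559}{2366948} \approx 0.63058$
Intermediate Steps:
$v = 1646$ ($v = 1806 - 160 = 1646$)
$j{\left(T \right)} = - 5 T$ ($j{\left(T \right)} = 3 - \left(3 + 5 T\right) = - 5 T$)
$N{\left(r,X \right)} = -60 + 35 r$ ($N{\left(r,X \right)} = \left(-5\right) \left(-7\right) r - 60 = 35 r - 60 = -60 + 35 r$)
$\frac{1533}{v} + \frac{N{\left(-23,40 \right)}}{2876} = \frac{1533}{1646} + \frac{-60 + 35 \left(-23\right)}{2876} = 1533 \cdot \frac{1}{1646} + \left(-60 - 805\right) \frac{1}{2876} = \frac{1533}{1646} - \frac{865}{2876} = \frac{1492559}{2366948}$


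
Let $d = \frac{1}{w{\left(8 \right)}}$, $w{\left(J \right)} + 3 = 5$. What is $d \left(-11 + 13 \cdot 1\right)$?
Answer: $1$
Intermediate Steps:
$w{\left(J \right)} = 2$ ($w{\left(J \right)} = -3 + 5 = 2$)
$d = \frac{1}{2} \approx 0.5$
$d \left(-11 + 13 \cdot 1\right) = \frac{-11 + 13 \cdot 1}{2} = \frac{-11 + 13}{2} = \frac{1}{2} \cdot 2 = 1$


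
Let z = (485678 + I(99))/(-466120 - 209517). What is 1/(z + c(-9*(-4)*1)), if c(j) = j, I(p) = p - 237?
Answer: 675637/23837392 ≈ 0.028344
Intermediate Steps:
I(p) = -237 + p
z = -485540/675637 (z = (485678 + (-237 + 99))/(-466120 - 209517) = (485678 - 138)/(-675637) = 485540*(-1/675637) = -485540/675637 ≈ -0.71864)
1/(z + c(-9*(-4)*1)) = 1/(-485540/675637 - 9*(-4)*1) = 1/(-485540/675637 + 36*1) = 1/(-485540/675637 + 36) = 1/(23837392/675637) = 675637/23837392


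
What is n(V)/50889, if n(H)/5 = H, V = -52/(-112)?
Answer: 65/1424892 ≈ 4.5617e-5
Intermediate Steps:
V = 13/28 (V = -52*(-1/112) = 13/28 ≈ 0.46429)
n(H) = 5*H
n(V)/50889 = (5*(13/28))/50889 = (65/28)*(1/50889) = 65/1424892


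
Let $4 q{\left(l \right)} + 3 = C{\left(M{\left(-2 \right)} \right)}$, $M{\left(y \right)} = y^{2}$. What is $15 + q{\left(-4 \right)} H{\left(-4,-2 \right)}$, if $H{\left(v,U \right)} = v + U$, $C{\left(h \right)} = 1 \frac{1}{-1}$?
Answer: $21$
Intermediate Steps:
$C{\left(h \right)} = -1$ ($C{\left(h \right)} = 1 \left(-1\right) = -1$)
$q{\left(l \right)} = -1$ ($q{\left(l \right)} = - \frac{3}{4} + \frac{1}{4} \left(-1\right) = - \frac{3}{4} - \frac{1}{4} = -1$)
$H{\left(v,U \right)} = U + v$
$15 + q{\left(-4 \right)} H{\left(-4,-2 \right)} = 15 - \left(-2 - 4\right) = 15 - -6 = 15 + 6 = 21$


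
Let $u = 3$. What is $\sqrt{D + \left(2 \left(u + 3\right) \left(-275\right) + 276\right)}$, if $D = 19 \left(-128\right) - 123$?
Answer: $i \sqrt{5579} \approx 74.693 i$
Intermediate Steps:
$D = -2555$ ($D = -2432 - 123 = -2555$)
$\sqrt{D + \left(2 \left(u + 3\right) \left(-275\right) + 276\right)} = \sqrt{-2555 + \left(2 \left(3 + 3\right) \left(-275\right) + 276\right)} = \sqrt{-2555 + \left(2 \cdot 6 \left(-275\right) + 276\right)} = \sqrt{-2555 + \left(12 \left(-275\right) + 276\right)} = \sqrt{-2555 + \left(-3300 + 276\right)} = \sqrt{-2555 - 3024} = \sqrt{-5579} = i \sqrt{5579}$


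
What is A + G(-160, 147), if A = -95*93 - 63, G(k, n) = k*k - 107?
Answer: 16595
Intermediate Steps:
G(k, n) = -107 + k**2 (G(k, n) = k**2 - 107 = -107 + k**2)
A = -8898 (A = -8835 - 63 = -8898)
A + G(-160, 147) = -8898 + (-107 + (-160)**2) = -8898 + (-107 + 25600) = -8898 + 25493 = 16595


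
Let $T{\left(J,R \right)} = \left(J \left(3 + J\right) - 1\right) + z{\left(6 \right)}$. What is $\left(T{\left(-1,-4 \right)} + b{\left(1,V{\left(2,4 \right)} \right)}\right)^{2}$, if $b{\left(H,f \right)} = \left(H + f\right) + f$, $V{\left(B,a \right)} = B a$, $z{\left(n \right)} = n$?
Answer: $400$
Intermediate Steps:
$b{\left(H,f \right)} = H + 2 f$
$T{\left(J,R \right)} = 5 + J \left(3 + J\right)$ ($T{\left(J,R \right)} = \left(J \left(3 + J\right) - 1\right) + 6 = \left(-1 + J \left(3 + J\right)\right) + 6 = 5 + J \left(3 + J\right)$)
$\left(T{\left(-1,-4 \right)} + b{\left(1,V{\left(2,4 \right)} \right)}\right)^{2} = \left(\left(5 + \left(-1\right)^{2} + 3 \left(-1\right)\right) + \left(1 + 2 \cdot 2 \cdot 4\right)\right)^{2} = \left(\left(5 + 1 - 3\right) + \left(1 + 2 \cdot 8\right)\right)^{2} = \left(3 + \left(1 + 16\right)\right)^{2} = \left(3 + 17\right)^{2} = 20^{2} = 400$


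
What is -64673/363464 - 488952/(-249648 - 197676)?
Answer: 12398888723/13548847528 ≈ 0.91512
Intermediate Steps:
-64673/363464 - 488952/(-249648 - 197676) = -64673*1/363464 - 488952/(-447324) = -64673/363464 - 488952*(-1/447324) = -64673/363464 + 40746/37277 = 12398888723/13548847528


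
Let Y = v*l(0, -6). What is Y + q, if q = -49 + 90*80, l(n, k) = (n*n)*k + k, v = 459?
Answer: 4397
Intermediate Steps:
l(n, k) = k + k*n² (l(n, k) = n²*k + k = k*n² + k = k + k*n²)
q = 7151 (q = -49 + 7200 = 7151)
Y = -2754 (Y = 459*(-6*(1 + 0²)) = 459*(-6*(1 + 0)) = 459*(-6*1) = 459*(-6) = -2754)
Y + q = -2754 + 7151 = 4397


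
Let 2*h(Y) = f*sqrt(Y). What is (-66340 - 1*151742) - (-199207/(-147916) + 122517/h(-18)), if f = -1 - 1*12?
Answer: -32258016319/147916 - 40839*I*sqrt(2)/13 ≈ -2.1808e+5 - 4442.7*I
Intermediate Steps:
f = -13 (f = -1 - 12 = -13)
h(Y) = -13*sqrt(Y)/2 (h(Y) = (-13*sqrt(Y))/2 = -13*sqrt(Y)/2)
(-66340 - 1*151742) - (-199207/(-147916) + 122517/h(-18)) = (-66340 - 1*151742) - (-199207/(-147916) + 122517/((-39*I*sqrt(2)/2))) = (-66340 - 151742) - (-199207*(-1/147916) + 122517/((-39*I*sqrt(2)/2))) = -218082 - (199207/147916 + 122517/((-39*I*sqrt(2)/2))) = -218082 - (199207/147916 + 122517*(I*sqrt(2)/39)) = -218082 - (199207/147916 + 40839*I*sqrt(2)/13) = -218082 + (-199207/147916 - 40839*I*sqrt(2)/13) = -32258016319/147916 - 40839*I*sqrt(2)/13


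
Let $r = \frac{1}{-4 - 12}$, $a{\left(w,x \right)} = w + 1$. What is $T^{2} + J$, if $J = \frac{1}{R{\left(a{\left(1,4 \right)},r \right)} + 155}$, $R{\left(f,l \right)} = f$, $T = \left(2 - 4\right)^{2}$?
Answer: $\frac{2513}{157} \approx 16.006$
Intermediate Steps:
$T = 4$ ($T = \left(-2\right)^{2} = 4$)
$a{\left(w,x \right)} = 1 + w$
$r = - \frac{1}{16}$ ($r = \frac{1}{-16} = - \frac{1}{16} \approx -0.0625$)
$J = \frac{1}{157}$ ($J = \frac{1}{\left(1 + 1\right) + 155} = \frac{1}{2 + 155} = \frac{1}{157} \approx 0.0063694$)
$T^{2} + J = 4^{2} + \frac{1}{157} = 16 + \frac{1}{157} = \frac{2513}{157}$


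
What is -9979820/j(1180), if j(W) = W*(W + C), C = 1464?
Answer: -498991/155996 ≈ -3.1987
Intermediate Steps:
j(W) = W*(1464 + W) (j(W) = W*(W + 1464) = W*(1464 + W))
-9979820/j(1180) = -9979820*1/(1180*(1464 + 1180)) = -9979820/(1180*2644) = -9979820/3119920 = -9979820*1/3119920 = -498991/155996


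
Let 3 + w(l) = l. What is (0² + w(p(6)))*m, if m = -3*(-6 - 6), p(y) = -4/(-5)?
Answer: -396/5 ≈ -79.200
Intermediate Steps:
p(y) = ⅘ (p(y) = -4*(-⅕) = ⅘)
w(l) = -3 + l
m = 36 (m = -3*(-12) = 36)
(0² + w(p(6)))*m = (0² + (-3 + ⅘))*36 = (0 - 11/5)*36 = -11/5*36 = -396/5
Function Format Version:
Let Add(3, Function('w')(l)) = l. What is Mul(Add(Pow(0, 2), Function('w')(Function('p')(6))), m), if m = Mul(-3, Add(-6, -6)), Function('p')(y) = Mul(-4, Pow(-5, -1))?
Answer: Rational(-396, 5) ≈ -79.200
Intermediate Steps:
Function('p')(y) = Rational(4, 5) (Function('p')(y) = Mul(-4, Rational(-1, 5)) = Rational(4, 5))
Function('w')(l) = Add(-3, l)
m = 36 (m = Mul(-3, -12) = 36)
Mul(Add(Pow(0, 2), Function('w')(Function('p')(6))), m) = Mul(Add(Pow(0, 2), Add(-3, Rational(4, 5))), 36) = Mul(Add(0, Rational(-11, 5)), 36) = Mul(Rational(-11, 5), 36) = Rational(-396, 5)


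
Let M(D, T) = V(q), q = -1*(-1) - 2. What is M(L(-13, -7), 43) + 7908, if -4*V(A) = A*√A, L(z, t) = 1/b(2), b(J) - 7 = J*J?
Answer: 7908 + I/4 ≈ 7908.0 + 0.25*I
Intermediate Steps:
b(J) = 7 + J² (b(J) = 7 + J*J = 7 + J²)
L(z, t) = 1/11 (L(z, t) = 1/(7 + 2²) = 1/(7 + 4) = 1/11)
q = -1 (q = 1 - 2 = -1)
V(A) = -A^(3/2)/4 (V(A) = -A*√A/4 = -A^(3/2)/4)
M(D, T) = I/4 (M(D, T) = -(-1)*I/4 = I/4)
M(L(-13, -7), 43) + 7908 = I/4 + 7908 = 7908 + I/4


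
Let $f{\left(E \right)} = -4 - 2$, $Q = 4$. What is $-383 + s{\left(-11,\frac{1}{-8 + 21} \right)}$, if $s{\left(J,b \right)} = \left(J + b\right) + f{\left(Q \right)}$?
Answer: $- \frac{5199}{13} \approx -399.92$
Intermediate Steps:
$f{\left(E \right)} = -6$
$s{\left(J,b \right)} = -6 + J + b$ ($s{\left(J,b \right)} = \left(J + b\right) - 6 = -6 + J + b$)
$-383 + s{\left(-11,\frac{1}{-8 + 21} \right)} = -383 - \left(17 - \frac{1}{-8 + 21}\right) = -383 - \left(17 - \frac{1}{13}\right) = -383 - \frac{220}{13} = - \frac{5199}{13}$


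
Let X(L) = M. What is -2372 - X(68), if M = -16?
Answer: -2356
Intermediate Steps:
X(L) = -16
-2372 - X(68) = -2372 - 1*(-16) = -2372 + 16 = -2356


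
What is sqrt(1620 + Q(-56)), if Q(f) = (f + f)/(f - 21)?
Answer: 14*sqrt(1001)/11 ≈ 40.267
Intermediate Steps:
Q(f) = 2*f/(-21 + f) (Q(f) = (2*f)/(-21 + f) = 2*f/(-21 + f))
sqrt(1620 + Q(-56)) = sqrt(1620 + 2*(-56)/(-21 - 56)) = sqrt(1620 + 2*(-56)/(-77)) = sqrt(1620 + 2*(-56)*(-1/77)) = sqrt(1620 + 16/11) = sqrt(17836/11) = 14*sqrt(1001)/11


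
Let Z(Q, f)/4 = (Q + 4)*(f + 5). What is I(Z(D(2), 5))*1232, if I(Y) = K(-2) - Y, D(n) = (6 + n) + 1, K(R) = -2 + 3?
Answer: -639408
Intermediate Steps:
K(R) = 1
D(n) = 7 + n
Z(Q, f) = 4*(4 + Q)*(5 + f) (Z(Q, f) = 4*((Q + 4)*(f + 5)) = 4*((4 + Q)*(5 + f)) = 4*(4 + Q)*(5 + f))
I(Y) = 1 - Y
I(Z(D(2), 5))*1232 = (1 - (80 + 16*5 + 20*(7 + 2) + 4*(7 + 2)*5))*1232 = (1 - (80 + 80 + 20*9 + 4*9*5))*1232 = (1 - (80 + 80 + 180 + 180))*1232 = (1 - 1*520)*1232 = (1 - 520)*1232 = -519*1232 = -639408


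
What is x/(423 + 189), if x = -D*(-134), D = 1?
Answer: 67/306 ≈ 0.21895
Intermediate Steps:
x = 134 (x = -1*1*(-134) = -1*(-134) = 134)
x/(423 + 189) = 134/(423 + 189) = 134/612 = 134*(1/612) = 67/306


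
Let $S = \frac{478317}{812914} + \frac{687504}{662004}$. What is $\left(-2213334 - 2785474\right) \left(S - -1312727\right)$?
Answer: $- \frac{147141570512880794526812}{22423013319} \approx -6.5621 \cdot 10^{12}$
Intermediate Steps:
$S = \frac{72960782827}{44846026638}$ ($S = 478317 \cdot \frac{1}{812914} + 687504 \cdot \frac{1}{662004} = \frac{478317}{812914} + \frac{57292}{55167} = \frac{72960782827}{44846026638} \approx 1.6269$)
$\left(-2213334 - 2785474\right) \left(S - -1312727\right) = \left(-2213334 - 2785474\right) \left(\frac{72960782827}{44846026638} - -1312727\right) = \left(-2213334 - 2785474\right) \left(\frac{72960782827}{44846026638} + 1312727\right) = \left(-2213334 - 2785474\right) \frac{58870662971204653}{44846026638} = \left(-4998808\right) \frac{58870662971204653}{44846026638} = - \frac{147141570512880794526812}{22423013319}$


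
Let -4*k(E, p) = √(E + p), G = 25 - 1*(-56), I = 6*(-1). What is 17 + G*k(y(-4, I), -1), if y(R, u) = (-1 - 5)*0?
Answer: 17 - 81*I/4 ≈ 17.0 - 20.25*I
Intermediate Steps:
I = -6
y(R, u) = 0 (y(R, u) = -6*0 = 0)
G = 81 (G = 25 + 56 = 81)
k(E, p) = -√(E + p)/4
17 + G*k(y(-4, I), -1) = 17 + 81*(-√(0 - 1)/4) = 17 + 81*(-I/4) = 17 - 81*I/4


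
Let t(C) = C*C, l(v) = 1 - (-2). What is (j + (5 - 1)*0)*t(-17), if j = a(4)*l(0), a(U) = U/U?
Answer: 867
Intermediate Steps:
l(v) = 3 (l(v) = 1 - 1*(-2) = 1 + 2 = 3)
a(U) = 1
j = 3 (j = 1*3 = 3)
t(C) = C²
(j + (5 - 1)*0)*t(-17) = (3 + (5 - 1)*0)*(-17)² = (3 + 4*0)*289 = (3 + 0)*289 = 3*289 = 867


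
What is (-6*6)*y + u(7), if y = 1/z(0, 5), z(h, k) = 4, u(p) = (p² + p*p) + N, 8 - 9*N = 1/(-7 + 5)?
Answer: 1619/18 ≈ 89.944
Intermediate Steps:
N = 17/18 (N = 8/9 - 1/(9*(-7 + 5)) = 8/9 - ⅑/(-2) = 8/9 - ⅑*(-½) = 8/9 + 1/18 = 17/18 ≈ 0.94444)
u(p) = 17/18 + 2*p² (u(p) = (p² + p*p) + 17/18 = (p² + p²) + 17/18 = 2*p² + 17/18 = 17/18 + 2*p²)
y = ¼ (y = 1/4 = ¼ ≈ 0.25000)
(-6*6)*y + u(7) = -6*6*(¼) + (17/18 + 2*7²) = -36*¼ + (17/18 + 2*49) = -9 + (17/18 + 98) = -9 + 1781/18 = 1619/18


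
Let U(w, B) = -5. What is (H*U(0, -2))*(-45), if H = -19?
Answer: -4275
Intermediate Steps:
(H*U(0, -2))*(-45) = -19*(-5)*(-45) = 95*(-45) = -4275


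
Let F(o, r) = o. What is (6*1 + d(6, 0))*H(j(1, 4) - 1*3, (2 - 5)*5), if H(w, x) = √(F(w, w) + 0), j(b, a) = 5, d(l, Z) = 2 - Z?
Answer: 8*√2 ≈ 11.314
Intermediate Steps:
H(w, x) = √w (H(w, x) = √(w + 0) = √w)
(6*1 + d(6, 0))*H(j(1, 4) - 1*3, (2 - 5)*5) = (6*1 + (2 - 1*0))*√(5 - 1*3) = (6 + (2 + 0))*√(5 - 3) = (6 + 2)*√2 = 8*√2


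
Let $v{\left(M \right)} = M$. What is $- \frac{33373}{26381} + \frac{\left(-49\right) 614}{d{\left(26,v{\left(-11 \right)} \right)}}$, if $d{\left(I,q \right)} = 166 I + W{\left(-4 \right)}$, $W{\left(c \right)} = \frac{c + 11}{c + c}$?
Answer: $- \frac{8815111}{1070151} \approx -8.2373$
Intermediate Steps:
$W{\left(c \right)} = \frac{11 + c}{2 c}$
$d{\left(I,q \right)} = - \frac{7}{8} + 166 I$ ($d{\left(I,q \right)} = 166 I + \frac{11 - 4}{2 \left(-4\right)} = 166 I + \frac{1}{2} \left(- \frac{1}{4}\right) 7 = 166 I - \frac{7}{8} = - \frac{7}{8} + 166 I$)
$- \frac{33373}{26381} + \frac{\left(-49\right) 614}{d{\left(26,v{\left(-11 \right)} \right)}} = - \frac{33373}{26381} + \frac{\left(-49\right) 614}{- \frac{7}{8} + 166 \cdot 26} = \left(-33373\right) \frac{1}{26381} - \frac{30086}{- \frac{7}{8} + 4316} = - \frac{1451}{1147} - \frac{30086}{\frac{34521}{8}} = - \frac{1451}{1147} - \frac{240688}{34521} = - \frac{8815111}{1070151}$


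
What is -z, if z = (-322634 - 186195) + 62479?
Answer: 446350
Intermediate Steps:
z = -446350 (z = -508829 + 62479 = -446350)
-z = -1*(-446350) = 446350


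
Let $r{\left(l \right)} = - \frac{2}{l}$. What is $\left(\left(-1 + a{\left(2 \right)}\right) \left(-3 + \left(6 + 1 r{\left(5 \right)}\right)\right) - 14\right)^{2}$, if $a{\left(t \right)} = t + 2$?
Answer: $\frac{961}{25} \approx 38.44$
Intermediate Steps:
$a{\left(t \right)} = 2 + t$
$\left(\left(-1 + a{\left(2 \right)}\right) \left(-3 + \left(6 + 1 r{\left(5 \right)}\right)\right) - 14\right)^{2} = \left(\left(-1 + \left(2 + 2\right)\right) \left(-3 + \left(6 + 1 \left(- \frac{2}{5}\right)\right)\right) - 14\right)^{2} = \left(\left(-1 + 4\right) \left(-3 + \left(6 + 1 \left(\left(-2\right) \frac{1}{5}\right)\right)\right) - 14\right)^{2} = \left(3 \left(-3 + \left(6 + 1 \left(- \frac{2}{5}\right)\right)\right) - 14\right)^{2} = \left(3 \left(-3 + \left(6 - \frac{2}{5}\right)\right) - 14\right)^{2} = \left(3 \left(-3 + \frac{28}{5}\right) - 14\right)^{2} = \left(3 \cdot \frac{13}{5} - 14\right)^{2} = \left(\frac{39}{5} - 14\right)^{2} = \left(- \frac{31}{5}\right)^{2} = \frac{961}{25}$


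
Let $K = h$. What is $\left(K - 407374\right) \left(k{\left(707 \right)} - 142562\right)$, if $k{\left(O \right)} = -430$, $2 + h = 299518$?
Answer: $15422831136$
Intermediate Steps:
$h = 299516$ ($h = -2 + 299518 = 299516$)
$K = 299516$
$\left(K - 407374\right) \left(k{\left(707 \right)} - 142562\right) = \left(299516 - 407374\right) \left(-430 - 142562\right) = \left(-107858\right) \left(-142992\right) = 15422831136$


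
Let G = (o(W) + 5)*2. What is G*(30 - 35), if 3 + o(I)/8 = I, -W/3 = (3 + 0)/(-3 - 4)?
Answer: 610/7 ≈ 87.143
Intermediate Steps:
W = 9/7 (W = -3*(3 + 0)/(-3 - 4) = -9/(-7) = -9*(-1)/7 = -3*(-3/7) = 9/7 ≈ 1.2857)
o(I) = -24 + 8*I
G = -122/7 (G = ((-24 + 8*(9/7)) + 5)*2 = ((-24 + 72/7) + 5)*2 = (-96/7 + 5)*2 = -61/7*2 = -122/7 ≈ -17.429)
G*(30 - 35) = -122*(30 - 35)/7 = -122/7*(-5) = 610/7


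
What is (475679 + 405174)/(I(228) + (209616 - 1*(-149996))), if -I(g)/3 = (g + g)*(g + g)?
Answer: -880853/264196 ≈ -3.3341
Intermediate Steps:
I(g) = -12*g**2 (I(g) = -3*(g + g)*(g + g) = -3*2*g*2*g = -12*g**2)
(475679 + 405174)/(I(228) + (209616 - 1*(-149996))) = (475679 + 405174)/(-12*228**2 + (209616 - 1*(-149996))) = 880853/(-12*51984 + (209616 + 149996)) = 880853/(-623808 + 359612) = 880853/(-264196) = 880853*(-1/264196) = -880853/264196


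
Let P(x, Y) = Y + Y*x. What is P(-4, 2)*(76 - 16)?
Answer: -360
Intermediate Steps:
P(-4, 2)*(76 - 16) = (2*(1 - 4))*(76 - 16) = (2*(-3))*60 = -6*60 = -360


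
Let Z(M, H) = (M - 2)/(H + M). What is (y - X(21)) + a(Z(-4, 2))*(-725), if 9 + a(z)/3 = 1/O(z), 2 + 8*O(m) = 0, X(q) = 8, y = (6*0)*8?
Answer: 28267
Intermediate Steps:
y = 0 (y = 0*8 = 0)
Z(M, H) = (-2 + M)/(H + M)
O(m) = -¼ (O(m) = -¼ + (⅛)*0 = -¼ + 0 = -¼)
a(z) = -39 (a(z) = -27 + 3/(-¼) = -27 + 3*(-4) = -27 - 12 = -39)
(y - X(21)) + a(Z(-4, 2))*(-725) = (0 - 1*8) - 39*(-725) = (0 - 8) + 28275 = -8 + 28275 = 28267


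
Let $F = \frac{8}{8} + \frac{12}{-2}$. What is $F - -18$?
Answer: $13$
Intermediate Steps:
$F = -5$ ($F = 8 \cdot \frac{1}{8} + 12 \left(- \frac{1}{2}\right) = 1 - 6 = -5$)
$F - -18 = -5 - -18 = -5 + 18 = 13$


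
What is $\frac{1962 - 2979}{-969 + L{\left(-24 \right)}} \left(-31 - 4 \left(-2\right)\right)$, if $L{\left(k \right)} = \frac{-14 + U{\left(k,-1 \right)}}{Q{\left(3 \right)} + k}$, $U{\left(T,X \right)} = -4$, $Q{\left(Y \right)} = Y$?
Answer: $- \frac{18193}{753} \approx -24.161$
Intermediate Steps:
$L{\left(k \right)} = - \frac{18}{3 + k}$ ($L{\left(k \right)} = \frac{-14 - 4}{3 + k} = - \frac{18}{3 + k}$)
$\frac{1962 - 2979}{-969 + L{\left(-24 \right)}} \left(-31 - 4 \left(-2\right)\right) = \frac{1962 - 2979}{-969 - \frac{18}{3 - 24}} \left(-31 - 4 \left(-2\right)\right) = - \frac{1017}{-969 - \frac{18}{-21}} \left(-31 - -8\right) = - \frac{1017}{-969 - - \frac{6}{7}} \left(-31 + 8\right) = - \frac{1017}{-969 + \frac{6}{7}} \left(-23\right) = - \frac{1017}{- \frac{6777}{7}} \left(-23\right) = \left(-1017\right) \left(- \frac{7}{6777}\right) \left(-23\right) = \frac{791}{753} \left(-23\right) = - \frac{18193}{753}$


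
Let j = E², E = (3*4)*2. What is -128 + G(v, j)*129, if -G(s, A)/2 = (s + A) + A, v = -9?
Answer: -295022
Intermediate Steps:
E = 24 (E = 12*2 = 24)
j = 576 (j = 24² = 576)
G(s, A) = -4*A - 2*s (G(s, A) = -2*((s + A) + A) = -2*((A + s) + A) = -2*(s + 2*A) = -4*A - 2*s)
-128 + G(v, j)*129 = -128 + (-4*576 - 2*(-9))*129 = -128 + (-2304 + 18)*129 = -128 - 2286*129 = -128 - 294894 = -295022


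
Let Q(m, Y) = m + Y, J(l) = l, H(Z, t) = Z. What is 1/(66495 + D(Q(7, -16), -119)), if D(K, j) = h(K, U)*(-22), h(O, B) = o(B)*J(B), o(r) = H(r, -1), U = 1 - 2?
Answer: 1/66473 ≈ 1.5044e-5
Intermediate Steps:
U = -1
o(r) = r
h(O, B) = B² (h(O, B) = B*B = B²)
Q(m, Y) = Y + m
D(K, j) = -22 (D(K, j) = (-1)²*(-22) = 1*(-22) = -22)
1/(66495 + D(Q(7, -16), -119)) = 1/(66495 - 22) = 1/66473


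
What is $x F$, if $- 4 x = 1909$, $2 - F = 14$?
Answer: $5727$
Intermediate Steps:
$F = -12$ ($F = 2 - 14 = -12$)
$x = - \frac{1909}{4}$ ($x = \left(- \frac{1}{4}\right) 1909 = - \frac{1909}{4} \approx -477.25$)
$x F = \left(- \frac{1909}{4}\right) \left(-12\right) = 5727$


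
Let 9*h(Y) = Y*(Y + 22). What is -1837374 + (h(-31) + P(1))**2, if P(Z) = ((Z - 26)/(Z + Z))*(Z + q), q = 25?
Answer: -1750938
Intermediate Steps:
h(Y) = Y*(22 + Y)/9 (h(Y) = (Y*(Y + 22))/9 = (Y*(22 + Y))/9 = Y*(22 + Y)/9)
P(Z) = (-26 + Z)*(25 + Z)/(2*Z) (P(Z) = ((Z - 26)/(Z + Z))*(Z + 25) = ((-26 + Z)/((2*Z)))*(25 + Z) = ((-26 + Z)*(1/(2*Z)))*(25 + Z) = ((-26 + Z)/(2*Z))*(25 + Z) = (-26 + Z)*(25 + Z)/(2*Z))
-1837374 + (h(-31) + P(1))**2 = -1837374 + ((1/9)*(-31)*(22 - 31) + (1/2)*(-650 + 1*(-1 + 1))/1)**2 = -1837374 + ((1/9)*(-31)*(-9) + (1/2)*1*(-650 + 1*0))**2 = -1837374 + (31 + (1/2)*1*(-650 + 0))**2 = -1837374 + (31 + (1/2)*1*(-650))**2 = -1837374 + (31 - 325)**2 = -1837374 + (-294)**2 = -1837374 + 86436 = -1750938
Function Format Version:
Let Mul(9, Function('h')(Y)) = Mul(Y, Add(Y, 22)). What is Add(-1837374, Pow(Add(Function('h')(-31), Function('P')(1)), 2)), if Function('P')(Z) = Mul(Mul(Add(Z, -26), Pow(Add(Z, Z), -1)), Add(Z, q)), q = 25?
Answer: -1750938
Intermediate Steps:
Function('h')(Y) = Mul(Rational(1, 9), Y, Add(22, Y)) (Function('h')(Y) = Mul(Rational(1, 9), Mul(Y, Add(Y, 22))) = Mul(Rational(1, 9), Mul(Y, Add(22, Y))) = Mul(Rational(1, 9), Y, Add(22, Y)))
Function('P')(Z) = Mul(Rational(1, 2), Pow(Z, -1), Add(-26, Z), Add(25, Z)) (Function('P')(Z) = Mul(Mul(Add(Z, -26), Pow(Add(Z, Z), -1)), Add(Z, 25)) = Mul(Mul(Add(-26, Z), Pow(Mul(2, Z), -1)), Add(25, Z)) = Mul(Mul(Add(-26, Z), Mul(Rational(1, 2), Pow(Z, -1))), Add(25, Z)) = Mul(Mul(Rational(1, 2), Pow(Z, -1), Add(-26, Z)), Add(25, Z)) = Mul(Rational(1, 2), Pow(Z, -1), Add(-26, Z), Add(25, Z)))
Add(-1837374, Pow(Add(Function('h')(-31), Function('P')(1)), 2)) = Add(-1837374, Pow(Add(Mul(Rational(1, 9), -31, Add(22, -31)), Mul(Rational(1, 2), Pow(1, -1), Add(-650, Mul(1, Add(-1, 1))))), 2)) = Add(-1837374, Pow(Add(Mul(Rational(1, 9), -31, -9), Mul(Rational(1, 2), 1, Add(-650, Mul(1, 0)))), 2)) = Add(-1837374, Pow(Add(31, Mul(Rational(1, 2), 1, Add(-650, 0))), 2)) = Add(-1837374, Pow(Add(31, Mul(Rational(1, 2), 1, -650)), 2)) = Add(-1837374, Pow(Add(31, -325), 2)) = Add(-1837374, Pow(-294, 2)) = Add(-1837374, 86436) = -1750938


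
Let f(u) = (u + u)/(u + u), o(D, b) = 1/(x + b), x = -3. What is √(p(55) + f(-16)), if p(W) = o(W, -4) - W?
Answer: I*√2653/7 ≈ 7.3582*I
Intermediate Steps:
o(D, b) = 1/(-3 + b)
p(W) = -⅐ - W (p(W) = 1/(-3 - 4) - W = 1/(-7) - W = -⅐ - W)
f(u) = 1 (f(u) = (2*u)/((2*u)) = (2*u)*(1/(2*u)) = 1)
√(p(55) + f(-16)) = √((-⅐ - 1*55) + 1) = √((-⅐ - 55) + 1) = √(-386/7 + 1) = √(-379/7) = I*√2653/7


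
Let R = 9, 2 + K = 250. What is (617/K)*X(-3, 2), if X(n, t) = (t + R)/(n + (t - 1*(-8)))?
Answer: 6787/1736 ≈ 3.9096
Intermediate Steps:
K = 248 (K = -2 + 250 = 248)
X(n, t) = (9 + t)/(8 + n + t) (X(n, t) = (t + 9)/(n + (t - 1*(-8))) = (9 + t)/(n + (t + 8)) = (9 + t)/(n + (8 + t)) = (9 + t)/(8 + n + t))
(617/K)*X(-3, 2) = (617/248)*((9 + 2)/(8 - 3 + 2)) = (617*(1/248))*(11/7) = 617*((⅐)*11)/248 = (617/248)*(11/7) = 6787/1736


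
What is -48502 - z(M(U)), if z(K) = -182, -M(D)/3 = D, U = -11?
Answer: -48320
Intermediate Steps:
M(D) = -3*D
-48502 - z(M(U)) = -48502 - 1*(-182) = -48502 + 182 = -48320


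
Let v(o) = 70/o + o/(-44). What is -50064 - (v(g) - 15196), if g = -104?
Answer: -19945463/572 ≈ -34870.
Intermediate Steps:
v(o) = 70/o - o/44 (v(o) = 70/o + o*(-1/44) = 70/o - o/44)
-50064 - (v(g) - 15196) = -50064 - ((70/(-104) - 1/44*(-104)) - 15196) = -50064 - ((70*(-1/104) + 26/11) - 15196) = -50064 - ((-35/52 + 26/11) - 15196) = -50064 - (967/572 - 15196) = -50064 - 1*(-8691145/572) = -50064 + 8691145/572 = -19945463/572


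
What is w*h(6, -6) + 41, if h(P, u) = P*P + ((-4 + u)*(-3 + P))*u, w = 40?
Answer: 8681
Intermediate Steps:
h(P, u) = P**2 + u*(-4 + u)*(-3 + P)
w*h(6, -6) + 41 = 40*(6**2 - 3*(-6)**2 + 12*(-6) + 6*(-6)**2 - 4*6*(-6)) + 41 = 40*(36 - 3*36 - 72 + 6*36 + 144) + 41 = 40*(36 - 108 - 72 + 216 + 144) + 41 = 40*216 + 41 = 8640 + 41 = 8681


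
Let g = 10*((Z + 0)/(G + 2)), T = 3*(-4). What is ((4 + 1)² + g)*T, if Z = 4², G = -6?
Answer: 180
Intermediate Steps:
T = -12
Z = 16
g = -40 (g = 10*((16 + 0)/(-6 + 2)) = 10*(16/(-4)) = 10*(16*(-¼)) = 10*(-4) = -40)
((4 + 1)² + g)*T = ((4 + 1)² - 40)*(-12) = (5² - 40)*(-12) = (25 - 40)*(-12) = -15*(-12) = 180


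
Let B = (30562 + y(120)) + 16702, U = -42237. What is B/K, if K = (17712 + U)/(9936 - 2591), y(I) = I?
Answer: -69607096/4905 ≈ -14191.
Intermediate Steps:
K = -4905/1469 (K = (17712 - 42237)/(9936 - 2591) = -24525/7345 = -24525*1/7345 = -4905/1469 ≈ -3.3390)
B = 47384 (B = (30562 + 120) + 16702 = 30682 + 16702 = 47384)
B/K = 47384/(-4905/1469) = 47384*(-1469/4905) = -69607096/4905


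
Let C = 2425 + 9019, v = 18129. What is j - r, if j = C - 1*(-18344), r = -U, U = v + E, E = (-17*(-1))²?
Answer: 48206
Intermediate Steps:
C = 11444
E = 289 (E = 17² = 289)
U = 18418 (U = 18129 + 289 = 18418)
r = -18418 (r = -1*18418 = -18418)
j = 29788 (j = 11444 - 1*(-18344) = 11444 + 18344 = 29788)
j - r = 29788 - 1*(-18418) = 29788 + 18418 = 48206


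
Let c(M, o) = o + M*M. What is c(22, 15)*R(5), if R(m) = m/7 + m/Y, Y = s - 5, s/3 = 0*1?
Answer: -998/7 ≈ -142.57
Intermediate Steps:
s = 0 (s = 3*(0*1) = 3*0 = 0)
Y = -5 (Y = 0 - 5 = -5)
c(M, o) = o + M²
R(m) = -2*m/35 (R(m) = m/7 + m/(-5) = m*(⅐) + m*(-⅕) = m/7 - m/5 = -2*m/35)
c(22, 15)*R(5) = (15 + 22²)*(-2/35*5) = (15 + 484)*(-2/7) = 499*(-2/7) = -998/7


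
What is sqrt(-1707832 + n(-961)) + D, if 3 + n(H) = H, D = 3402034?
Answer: 3402034 + 2*I*sqrt(427199) ≈ 3.402e+6 + 1307.2*I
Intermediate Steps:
n(H) = -3 + H
sqrt(-1707832 + n(-961)) + D = sqrt(-1707832 + (-3 - 961)) + 3402034 = sqrt(-1707832 - 964) + 3402034 = sqrt(-1708796) + 3402034 = 2*I*sqrt(427199) + 3402034 = 3402034 + 2*I*sqrt(427199)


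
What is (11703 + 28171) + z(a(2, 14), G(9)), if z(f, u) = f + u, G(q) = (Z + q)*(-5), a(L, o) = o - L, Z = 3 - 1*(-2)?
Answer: 39816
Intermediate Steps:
Z = 5 (Z = 3 + 2 = 5)
G(q) = -25 - 5*q (G(q) = (5 + q)*(-5) = -25 - 5*q)
(11703 + 28171) + z(a(2, 14), G(9)) = (11703 + 28171) + ((14 - 1*2) + (-25 - 5*9)) = 39874 + ((14 - 2) + (-25 - 45)) = 39874 + (12 - 70) = 39874 - 58 = 39816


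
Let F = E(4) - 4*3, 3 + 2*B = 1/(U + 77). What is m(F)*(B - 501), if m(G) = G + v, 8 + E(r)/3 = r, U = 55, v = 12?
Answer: 132659/22 ≈ 6030.0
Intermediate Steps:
E(r) = -24 + 3*r
B = -395/264 (B = -3/2 + 1/(2*(55 + 77)) = -3/2 + (½)/132 = -3/2 + (½)*(1/132) = -3/2 + 1/264 = -395/264 ≈ -1.4962)
F = -24 (F = (-24 + 3*4) - 4*3 = (-24 + 12) - 12 = -12 - 12 = -24)
m(G) = 12 + G (m(G) = G + 12 = 12 + G)
m(F)*(B - 501) = (12 - 24)*(-395/264 - 501) = -12*(-132659/264) = 132659/22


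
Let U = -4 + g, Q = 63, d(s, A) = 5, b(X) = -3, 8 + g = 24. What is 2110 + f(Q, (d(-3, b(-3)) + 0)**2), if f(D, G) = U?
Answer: 2122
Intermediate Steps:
g = 16 (g = -8 + 24 = 16)
U = 12 (U = -4 + 16 = 12)
f(D, G) = 12
2110 + f(Q, (d(-3, b(-3)) + 0)**2) = 2110 + 12 = 2122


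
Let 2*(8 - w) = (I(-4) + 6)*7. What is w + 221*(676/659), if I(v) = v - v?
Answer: 140829/659 ≈ 213.70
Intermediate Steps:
I(v) = 0
w = -13 (w = 8 - (0 + 6)*7/2 = 8 - 3*7 = 8 - ½*42 = 8 - 21 = -13)
w + 221*(676/659) = -13 + 221*(676/659) = -13 + 149396/659 = 140829/659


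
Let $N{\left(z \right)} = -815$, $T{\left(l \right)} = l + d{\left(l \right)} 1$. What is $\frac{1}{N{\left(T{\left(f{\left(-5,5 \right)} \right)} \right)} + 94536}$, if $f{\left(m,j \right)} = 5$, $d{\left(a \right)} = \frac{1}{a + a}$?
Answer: $\frac{1}{93721} \approx 1.067 \cdot 10^{-5}$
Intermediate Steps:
$d{\left(a \right)} = \frac{1}{2 a}$
$T{\left(l \right)} = l + \frac{1}{2 l}$ ($T{\left(l \right)} = l + \frac{1}{2 l} 1 = l + \frac{1}{2 l}$)
$\frac{1}{N{\left(T{\left(f{\left(-5,5 \right)} \right)} \right)} + 94536} = \frac{1}{-815 + 94536} = \frac{1}{93721}$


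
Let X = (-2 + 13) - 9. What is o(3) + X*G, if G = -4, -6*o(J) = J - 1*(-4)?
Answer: -55/6 ≈ -9.1667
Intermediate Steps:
o(J) = -⅔ - J/6 (o(J) = -(J - 1*(-4))/6 = -(J + 4)/6 = -(4 + J)/6 = -⅔ - J/6)
X = 2 (X = 11 - 9 = 2)
o(3) + X*G = (-⅔ - ⅙*3) + 2*(-4) = (-⅔ - ½) - 8 = -7/6 - 8 = -55/6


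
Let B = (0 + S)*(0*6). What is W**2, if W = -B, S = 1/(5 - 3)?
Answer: 0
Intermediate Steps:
S = 1/2 ≈ 0.50000
B = 0 (B = (0 + 1/2)*(0*6) = (1/2)*0 = 0)
W = 0 (W = -1*0 = 0)
W**2 = 0**2 = 0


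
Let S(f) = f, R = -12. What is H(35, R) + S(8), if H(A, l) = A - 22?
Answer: 21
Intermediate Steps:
H(A, l) = -22 + A
H(35, R) + S(8) = (-22 + 35) + 8 = 13 + 8 = 21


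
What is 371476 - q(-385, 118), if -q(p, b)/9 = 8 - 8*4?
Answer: 371260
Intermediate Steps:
q(p, b) = 216 (q(p, b) = -9*(8 - 8*4) = -9*(8 - 32) = -9*(-24) = 216)
371476 - q(-385, 118) = 371476 - 1*216 = 371476 - 216 = 371260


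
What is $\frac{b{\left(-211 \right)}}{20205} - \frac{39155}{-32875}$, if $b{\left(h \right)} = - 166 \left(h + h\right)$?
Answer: $\frac{123763451}{26569575} \approx 4.6581$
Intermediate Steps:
$b{\left(h \right)} = - 332 h$ ($b{\left(h \right)} = - 166 \cdot 2 h = - 332 h$)
$\frac{b{\left(-211 \right)}}{20205} - \frac{39155}{-32875} = \frac{\left(-332\right) \left(-211\right)}{20205} - \frac{39155}{-32875} = 70052 \cdot \frac{1}{20205} - - \frac{7831}{6575} = \frac{70052}{20205} + \frac{7831}{6575} = \frac{123763451}{26569575}$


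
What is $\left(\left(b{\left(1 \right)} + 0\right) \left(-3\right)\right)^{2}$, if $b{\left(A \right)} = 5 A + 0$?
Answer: $225$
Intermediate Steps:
$b{\left(A \right)} = 5 A$
$\left(\left(b{\left(1 \right)} + 0\right) \left(-3\right)\right)^{2} = \left(\left(5 \cdot 1 + 0\right) \left(-3\right)\right)^{2} = \left(\left(5 + 0\right) \left(-3\right)\right)^{2} = \left(5 \left(-3\right)\right)^{2} = \left(-15\right)^{2} = 225$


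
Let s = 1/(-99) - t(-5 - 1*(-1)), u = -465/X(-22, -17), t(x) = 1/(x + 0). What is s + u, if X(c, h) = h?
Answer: 185755/6732 ≈ 27.593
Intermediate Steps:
t(x) = 1/x
u = 465/17 (u = -465/(-17) = -465*(-1/17) = 465/17 ≈ 27.353)
s = 95/396 (s = 1/(-99) - 1/(-5 - 1*(-1)) = -1/99 - 1/(-5 + 1) = -1/99 - 1/(-4) = -1/99 - 1*(-¼) = -1/99 + ¼ = 95/396 ≈ 0.23990)
s + u = 95/396 + 465/17 = 185755/6732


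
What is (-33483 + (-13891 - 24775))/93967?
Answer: -72149/93967 ≈ -0.76781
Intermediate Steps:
(-33483 + (-13891 - 24775))/93967 = (-33483 - 38666)*(1/93967) = -72149*1/93967 = -72149/93967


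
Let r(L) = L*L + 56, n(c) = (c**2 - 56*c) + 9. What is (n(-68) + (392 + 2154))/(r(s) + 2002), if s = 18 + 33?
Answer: 10987/4659 ≈ 2.3582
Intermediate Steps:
n(c) = 9 + c**2 - 56*c
s = 51
r(L) = 56 + L**2 (r(L) = L**2 + 56 = 56 + L**2)
(n(-68) + (392 + 2154))/(r(s) + 2002) = ((9 + (-68)**2 - 56*(-68)) + (392 + 2154))/((56 + 51**2) + 2002) = ((9 + 4624 + 3808) + 2546)/((56 + 2601) + 2002) = (8441 + 2546)/(2657 + 2002) = 10987/4659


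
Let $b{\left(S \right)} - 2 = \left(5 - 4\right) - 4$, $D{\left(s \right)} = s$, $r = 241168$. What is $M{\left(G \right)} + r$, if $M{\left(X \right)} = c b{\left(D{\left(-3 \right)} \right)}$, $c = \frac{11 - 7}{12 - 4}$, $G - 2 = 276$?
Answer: $\frac{482335}{2} \approx 2.4117 \cdot 10^{5}$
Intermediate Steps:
$G = 278$ ($G = 2 + 276 = 278$)
$b{\left(S \right)} = -1$ ($b{\left(S \right)} = 2 + \left(\left(5 - 4\right) - 4\right) = 2 + \left(1 - 4\right) = 2 - 3 = -1$)
$c = \frac{1}{2}$ ($c = \frac{4}{8} = 4 \cdot \frac{1}{8} = \frac{1}{2} \approx 0.5$)
$M{\left(X \right)} = - \frac{1}{2}$ ($M{\left(X \right)} = \frac{1}{2} \left(-1\right) = - \frac{1}{2}$)
$M{\left(G \right)} + r = - \frac{1}{2} + 241168 = \frac{482335}{2}$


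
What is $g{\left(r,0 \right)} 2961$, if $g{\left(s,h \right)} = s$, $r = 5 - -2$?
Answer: $20727$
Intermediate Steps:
$r = 7$ ($r = 5 + 2 = 7$)
$g{\left(r,0 \right)} 2961 = 7 \cdot 2961 = 20727$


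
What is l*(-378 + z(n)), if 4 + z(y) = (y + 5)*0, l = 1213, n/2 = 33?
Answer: -463366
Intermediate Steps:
n = 66 (n = 2*33 = 66)
z(y) = -4 (z(y) = -4 + (y + 5)*0 = -4 + (5 + y)*0 = -4 + 0 = -4)
l*(-378 + z(n)) = 1213*(-378 - 4) = 1213*(-382) = -463366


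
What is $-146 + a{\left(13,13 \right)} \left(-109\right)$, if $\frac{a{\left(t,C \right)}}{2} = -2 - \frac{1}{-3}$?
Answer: $\frac{652}{3} \approx 217.33$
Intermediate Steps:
$a{\left(t,C \right)} = - \frac{10}{3}$ ($a{\left(t,C \right)} = 2 \left(-2 - \frac{1}{-3}\right) = 2 \left(-2 - - \frac{1}{3}\right) = 2 \left(-2 + \frac{1}{3}\right) = 2 \left(- \frac{5}{3}\right) = - \frac{10}{3}$)
$-146 + a{\left(13,13 \right)} \left(-109\right) = -146 - - \frac{1090}{3} = -146 + \frac{1090}{3} = \frac{652}{3}$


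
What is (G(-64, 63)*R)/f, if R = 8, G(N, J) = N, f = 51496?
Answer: -64/6437 ≈ -0.0099425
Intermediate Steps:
(G(-64, 63)*R)/f = -64*8/51496 = -512*1/51496 = -64/6437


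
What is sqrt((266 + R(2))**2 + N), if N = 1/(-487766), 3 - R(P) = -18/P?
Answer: sqrt(18387074698218938)/487766 ≈ 278.00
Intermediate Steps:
R(P) = 3 + 18/P (R(P) = 3 - (-18)/P = 3 + 18/P)
N = -1/487766 ≈ -2.0502e-6
sqrt((266 + R(2))**2 + N) = sqrt((266 + (3 + 18/2))**2 - 1/487766) = sqrt((266 + (3 + 18*(1/2)))**2 - 1/487766) = sqrt((266 + (3 + 9))**2 - 1/487766) = sqrt((266 + 12)**2 - 1/487766) = sqrt(278**2 - 1/487766) = sqrt(77284 - 1/487766) = sqrt(37696507543/487766) = sqrt(18387074698218938)/487766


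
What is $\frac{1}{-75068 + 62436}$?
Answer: $- \frac{1}{12632} \approx -7.9164 \cdot 10^{-5}$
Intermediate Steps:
$\frac{1}{-75068 + 62436} = \frac{1}{-12632} = - \frac{1}{12632}$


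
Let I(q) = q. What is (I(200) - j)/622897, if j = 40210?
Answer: -40010/622897 ≈ -0.064232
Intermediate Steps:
(I(200) - j)/622897 = (200 - 1*40210)/622897 = (200 - 40210)*(1/622897) = -40010*1/622897 = -40010/622897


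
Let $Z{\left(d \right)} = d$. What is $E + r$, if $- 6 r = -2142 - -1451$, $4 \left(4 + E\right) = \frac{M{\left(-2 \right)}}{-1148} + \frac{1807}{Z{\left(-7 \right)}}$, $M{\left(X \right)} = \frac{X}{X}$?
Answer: $\frac{642385}{13776} \approx 46.631$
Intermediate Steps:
$M{\left(X \right)} = 1$
$E = - \frac{314717}{4592}$ ($E = -4 + \frac{1 \frac{1}{-1148} + \frac{1807}{-7}}{4} = -4 + \frac{1 \left(- \frac{1}{1148}\right) + 1807 \left(- \frac{1}{7}\right)}{4} = -4 + \frac{- \frac{1}{1148} - \frac{1807}{7}}{4} = -4 + \frac{1}{4} \left(- \frac{296349}{1148}\right) = -4 - \frac{296349}{4592} = - \frac{314717}{4592} \approx -68.536$)
$r = \frac{691}{6}$ ($r = - \frac{-2142 - -1451}{6} = - \frac{-2142 + 1451}{6} = \left(- \frac{1}{6}\right) \left(-691\right) = \frac{691}{6} \approx 115.17$)
$E + r = - \frac{314717}{4592} + \frac{691}{6} = \frac{642385}{13776}$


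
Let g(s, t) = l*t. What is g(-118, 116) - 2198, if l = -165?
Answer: -21338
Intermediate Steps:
g(s, t) = -165*t
g(-118, 116) - 2198 = -165*116 - 2198 = -19140 - 2198 = -21338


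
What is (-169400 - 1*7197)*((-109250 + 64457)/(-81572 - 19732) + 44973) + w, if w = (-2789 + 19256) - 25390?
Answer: -4257010564433/536 ≈ -7.9422e+9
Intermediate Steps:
w = -8923 (w = 16467 - 25390 = -8923)
(-169400 - 1*7197)*((-109250 + 64457)/(-81572 - 19732) + 44973) + w = (-169400 - 1*7197)*((-109250 + 64457)/(-81572 - 19732) + 44973) - 8923 = (-169400 - 7197)*(-44793/(-101304) + 44973) - 8923 = -176597*(-44793*(-1/101304) + 44973) - 8923 = -176597*(237/536 + 44973) - 8923 = -176597*24105765/536 - 8923 = -4257005781705/536 - 8923 = -4257010564433/536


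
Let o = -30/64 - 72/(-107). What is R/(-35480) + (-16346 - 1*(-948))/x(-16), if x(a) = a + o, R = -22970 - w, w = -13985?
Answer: 374217838937/383787160 ≈ 975.07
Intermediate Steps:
R = -8985 (R = -22970 - 1*(-13985) = -22970 + 13985 = -8985)
o = 699/3424 (o = -30*1/64 - 72*(-1/107) = -15/32 + 72/107 = 699/3424 ≈ 0.20415)
x(a) = 699/3424 + a (x(a) = a + 699/3424 = 699/3424 + a)
R/(-35480) + (-16346 - 1*(-948))/x(-16) = -8985/(-35480) + (-16346 - 1*(-948))/(699/3424 - 16) = -8985*(-1/35480) + (-16346 + 948)/(-54085/3424) = 1797/7096 - 15398*(-3424/54085) = 1797/7096 + 52722752/54085 = 374217838937/383787160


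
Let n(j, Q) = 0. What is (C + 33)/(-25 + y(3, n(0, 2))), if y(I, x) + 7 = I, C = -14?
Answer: -19/29 ≈ -0.65517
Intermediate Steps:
y(I, x) = -7 + I
(C + 33)/(-25 + y(3, n(0, 2))) = (-14 + 33)/(-25 + (-7 + 3)) = 19/(-25 - 4) = 19/(-29) = 19*(-1/29) = -19/29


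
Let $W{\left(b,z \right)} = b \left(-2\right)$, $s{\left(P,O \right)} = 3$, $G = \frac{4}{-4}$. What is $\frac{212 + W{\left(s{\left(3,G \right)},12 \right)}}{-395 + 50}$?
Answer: $- \frac{206}{345} \approx -0.5971$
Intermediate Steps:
$G = -1$ ($G = 4 \left(- \frac{1}{4}\right) = -1$)
$W{\left(b,z \right)} = - 2 b$
$\frac{212 + W{\left(s{\left(3,G \right)},12 \right)}}{-395 + 50} = \frac{212 - 6}{-395 + 50} = \frac{212 - 6}{-345} = 206 \left(- \frac{1}{345}\right) = - \frac{206}{345}$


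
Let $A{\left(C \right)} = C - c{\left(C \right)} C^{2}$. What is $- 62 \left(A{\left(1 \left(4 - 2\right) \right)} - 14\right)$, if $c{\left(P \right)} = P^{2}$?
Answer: $1736$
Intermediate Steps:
$A{\left(C \right)} = C - C^{4}$ ($A{\left(C \right)} = C - C^{2} C^{2} = C - C^{4}$)
$- 62 \left(A{\left(1 \left(4 - 2\right) \right)} - 14\right) = - 62 \left(\left(1 \left(4 - 2\right) - \left(1 \left(4 - 2\right)\right)^{4}\right) - 14\right) = - 62 \left(\left(1 \cdot 2 - \left(1 \cdot 2\right)^{4}\right) - 14\right) = - 62 \left(\left(2 - 2^{4}\right) - 14\right) = - 62 \left(\left(2 - 16\right) - 14\right) = - 62 \left(-14 - 14\right) = \left(-62\right) \left(-28\right) = 1736$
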